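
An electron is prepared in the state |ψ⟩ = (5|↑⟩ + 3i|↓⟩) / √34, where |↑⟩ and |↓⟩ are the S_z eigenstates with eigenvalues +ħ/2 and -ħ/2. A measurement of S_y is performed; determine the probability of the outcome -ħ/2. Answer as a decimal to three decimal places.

|-y⟩ = (|↑⟩ - i|↓⟩)/√2, so ⟨-y|ψ⟩ = (2) / (√2·√34).
P = |2|² / 68 = 4/68.

0.059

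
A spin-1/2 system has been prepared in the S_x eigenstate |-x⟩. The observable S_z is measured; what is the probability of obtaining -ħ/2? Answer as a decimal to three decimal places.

0.500

In the S_z basis, |-x⟩ = (|+z⟩ - |-z⟩)/√2 and |-z⟩ = |-z⟩.
|⟨-z|-x⟩|² = 1/2.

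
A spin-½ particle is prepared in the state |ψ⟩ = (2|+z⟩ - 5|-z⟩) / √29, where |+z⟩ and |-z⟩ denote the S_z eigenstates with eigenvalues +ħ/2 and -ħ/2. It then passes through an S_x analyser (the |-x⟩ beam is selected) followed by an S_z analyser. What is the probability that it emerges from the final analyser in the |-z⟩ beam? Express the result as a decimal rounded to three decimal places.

0.422

First analyser (S_x): P(|-x⟩) = |⟨-x|ψ⟩|² = 49/58.
After stage 1 the state is |-x⟩; P(|-z⟩) = |⟨-z|-x⟩|² = 1/2.
Joint probability = 49/58 × 1/2 = 0.422.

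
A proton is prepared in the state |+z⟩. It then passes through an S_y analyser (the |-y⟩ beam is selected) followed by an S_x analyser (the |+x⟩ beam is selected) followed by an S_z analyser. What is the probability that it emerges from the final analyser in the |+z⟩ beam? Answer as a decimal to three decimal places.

First analyser (S_y): from |+z⟩, P(|-y⟩) = 1/2.
After stage 1 the state is |-y⟩; P(|+x⟩) = |⟨+x|-y⟩|² = 1/2.
After stage 2 the state is |+x⟩; P(|+z⟩) = |⟨+z|+x⟩|² = 1/2.
Joint probability = 1/2 × 1/2 × 1/2 = 0.125.

0.125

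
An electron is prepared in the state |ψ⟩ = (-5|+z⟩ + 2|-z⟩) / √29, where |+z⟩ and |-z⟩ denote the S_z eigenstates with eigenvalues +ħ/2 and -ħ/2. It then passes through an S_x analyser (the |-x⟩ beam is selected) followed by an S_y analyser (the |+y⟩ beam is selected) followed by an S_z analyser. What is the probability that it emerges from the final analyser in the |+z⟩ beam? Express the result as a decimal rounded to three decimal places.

0.211

First analyser (S_x): P(|-x⟩) = |⟨-x|ψ⟩|² = 49/58.
After stage 1 the state is |-x⟩; P(|+y⟩) = |⟨+y|-x⟩|² = 1/2.
After stage 2 the state is |+y⟩; P(|+z⟩) = |⟨+z|+y⟩|² = 1/2.
Joint probability = 49/58 × 1/2 × 1/2 = 0.211.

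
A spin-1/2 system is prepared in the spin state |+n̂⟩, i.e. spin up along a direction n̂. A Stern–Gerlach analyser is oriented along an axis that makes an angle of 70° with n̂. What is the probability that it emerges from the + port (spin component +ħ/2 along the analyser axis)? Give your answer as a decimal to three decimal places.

0.671

For spin-½, the probability of finding spin-up along an axis at angle θ to the initial spin direction is cos²(θ/2); spin-down is sin²(θ/2).
θ = 70°, so P = cos²(35°) ≈ 0.671.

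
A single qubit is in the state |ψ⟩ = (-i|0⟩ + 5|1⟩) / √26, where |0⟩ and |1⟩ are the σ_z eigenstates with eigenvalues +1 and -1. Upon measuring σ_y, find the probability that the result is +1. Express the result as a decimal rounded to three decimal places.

|+y⟩ = (|0⟩ + i|1⟩)/√2, so ⟨+y|ψ⟩ = (-6i) / (√2·√26).
P = |-6i|² / 52 = 36/52.

0.692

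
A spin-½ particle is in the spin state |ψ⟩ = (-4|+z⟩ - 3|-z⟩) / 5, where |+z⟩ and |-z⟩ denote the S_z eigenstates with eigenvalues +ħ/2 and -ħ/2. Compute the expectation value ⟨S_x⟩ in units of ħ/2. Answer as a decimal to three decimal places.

⟨σ_x⟩ = 2 Re(a* b)/(|a|²+|b|²) with a = -4, b = -3.
a* b = 12, so ⟨σ_x⟩ = 24/25.
⟨S_x⟩ = (ħ/2)·⟨σ_x⟩.

0.960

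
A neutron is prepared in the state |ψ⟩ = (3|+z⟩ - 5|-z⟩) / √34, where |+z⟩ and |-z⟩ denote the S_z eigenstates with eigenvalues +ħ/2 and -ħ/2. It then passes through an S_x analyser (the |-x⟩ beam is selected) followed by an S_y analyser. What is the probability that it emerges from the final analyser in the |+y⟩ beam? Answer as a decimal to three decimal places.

First analyser (S_x): P(|-x⟩) = |⟨-x|ψ⟩|² = 64/68.
After stage 1 the state is |-x⟩; P(|+y⟩) = |⟨+y|-x⟩|² = 1/2.
Joint probability = 64/68 × 1/2 = 0.471.

0.471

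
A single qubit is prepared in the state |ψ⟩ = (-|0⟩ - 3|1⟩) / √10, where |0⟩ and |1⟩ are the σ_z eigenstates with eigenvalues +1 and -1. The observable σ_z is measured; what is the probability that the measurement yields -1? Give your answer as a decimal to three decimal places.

The -1 outcome corresponds to |1⟩. Its amplitude in |ψ⟩ is -3/√10.
P = |-3|² / 10 = 9/10.

0.900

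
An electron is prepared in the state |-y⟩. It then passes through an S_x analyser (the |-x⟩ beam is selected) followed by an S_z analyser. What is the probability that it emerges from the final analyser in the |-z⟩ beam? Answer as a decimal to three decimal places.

0.250

First analyser (S_x): from |-y⟩, P(|-x⟩) = 1/2.
After stage 1 the state is |-x⟩; P(|-z⟩) = |⟨-z|-x⟩|² = 1/2.
Joint probability = 1/2 × 1/2 = 0.250.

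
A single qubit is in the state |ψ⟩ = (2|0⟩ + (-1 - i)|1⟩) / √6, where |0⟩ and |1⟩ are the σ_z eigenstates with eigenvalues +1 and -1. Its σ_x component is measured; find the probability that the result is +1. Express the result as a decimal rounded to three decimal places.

|+x⟩ = (|0⟩ + |1⟩)/√2, so ⟨+x|ψ⟩ = (1 - i) / (√2·√6).
P = |1 - i|² / 12 = 2/12.

0.167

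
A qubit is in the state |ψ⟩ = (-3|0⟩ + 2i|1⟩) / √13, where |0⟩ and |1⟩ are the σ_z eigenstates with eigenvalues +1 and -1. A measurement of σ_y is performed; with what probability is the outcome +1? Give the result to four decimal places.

|+y⟩ = (|0⟩ + i|1⟩)/√2, so ⟨+y|ψ⟩ = (-1) / (√2·√13).
P = |-1|² / 26 = 1/26.

0.0385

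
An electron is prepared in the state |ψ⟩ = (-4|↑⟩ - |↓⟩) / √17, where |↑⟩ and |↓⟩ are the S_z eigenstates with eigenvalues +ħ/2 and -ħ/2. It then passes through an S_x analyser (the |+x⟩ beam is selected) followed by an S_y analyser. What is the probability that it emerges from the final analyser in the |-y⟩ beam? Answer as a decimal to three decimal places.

0.368

First analyser (S_x): P(|+x⟩) = |⟨+x|ψ⟩|² = 25/34.
After stage 1 the state is |+x⟩; P(|-y⟩) = |⟨-y|+x⟩|² = 1/2.
Joint probability = 25/34 × 1/2 = 0.368.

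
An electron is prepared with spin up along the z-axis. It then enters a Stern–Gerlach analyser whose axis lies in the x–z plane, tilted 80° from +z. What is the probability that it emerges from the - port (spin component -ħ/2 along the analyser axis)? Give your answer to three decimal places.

0.413

For spin-½, the probability of finding spin-up along an axis at angle θ to the initial spin direction is cos²(θ/2); spin-down is sin²(θ/2).
θ = 80°, so P = sin²(40°) ≈ 0.413.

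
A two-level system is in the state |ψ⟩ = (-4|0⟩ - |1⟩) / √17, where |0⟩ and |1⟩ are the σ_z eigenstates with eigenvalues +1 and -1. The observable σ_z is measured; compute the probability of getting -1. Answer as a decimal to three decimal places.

The -1 outcome corresponds to |1⟩. Its amplitude in |ψ⟩ is -1/√17.
P = |-1|² / 17 = 1/17.

0.059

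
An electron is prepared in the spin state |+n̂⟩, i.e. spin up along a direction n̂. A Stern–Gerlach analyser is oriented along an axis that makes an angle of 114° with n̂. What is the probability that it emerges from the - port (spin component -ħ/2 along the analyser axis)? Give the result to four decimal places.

0.7034

For spin-½, the probability of finding spin-up along an axis at angle θ to the initial spin direction is cos²(θ/2); spin-down is sin²(θ/2).
θ = 114°, so P = sin²(57°) ≈ 0.7034.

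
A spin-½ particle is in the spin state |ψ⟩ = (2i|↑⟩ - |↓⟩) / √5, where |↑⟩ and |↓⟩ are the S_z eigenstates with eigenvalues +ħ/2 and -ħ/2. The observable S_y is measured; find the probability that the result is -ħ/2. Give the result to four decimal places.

0.1000

|-y⟩ = (|↑⟩ - i|↓⟩)/√2, so ⟨-y|ψ⟩ = (i) / (√2·√5).
P = |i|² / 10 = 1/10.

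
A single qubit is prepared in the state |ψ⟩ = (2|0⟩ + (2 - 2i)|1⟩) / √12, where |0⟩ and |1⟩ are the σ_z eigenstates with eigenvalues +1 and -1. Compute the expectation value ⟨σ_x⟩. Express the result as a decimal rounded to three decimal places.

⟨σ_x⟩ = 2 Re(a* b)/(|a|²+|b|²) with a = 2, b = (2 - 2i).
a* b = (4 - 4i), so ⟨σ_x⟩ = 8/12.

0.667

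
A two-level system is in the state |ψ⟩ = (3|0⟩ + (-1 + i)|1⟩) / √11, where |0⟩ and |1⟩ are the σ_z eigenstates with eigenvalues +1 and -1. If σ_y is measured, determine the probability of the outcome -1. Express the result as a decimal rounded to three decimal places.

|-y⟩ = (|0⟩ - i|1⟩)/√2, so ⟨-y|ψ⟩ = (2 - i) / (√2·√11).
P = |2 - i|² / 22 = 5/22.

0.227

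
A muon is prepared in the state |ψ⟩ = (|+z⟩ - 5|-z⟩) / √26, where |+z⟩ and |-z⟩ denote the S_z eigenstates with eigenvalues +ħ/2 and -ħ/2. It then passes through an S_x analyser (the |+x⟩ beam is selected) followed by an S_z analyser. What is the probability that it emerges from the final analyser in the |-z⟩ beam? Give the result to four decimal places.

0.1538

First analyser (S_x): P(|+x⟩) = |⟨+x|ψ⟩|² = 16/52.
After stage 1 the state is |+x⟩; P(|-z⟩) = |⟨-z|+x⟩|² = 1/2.
Joint probability = 16/52 × 1/2 = 0.1538.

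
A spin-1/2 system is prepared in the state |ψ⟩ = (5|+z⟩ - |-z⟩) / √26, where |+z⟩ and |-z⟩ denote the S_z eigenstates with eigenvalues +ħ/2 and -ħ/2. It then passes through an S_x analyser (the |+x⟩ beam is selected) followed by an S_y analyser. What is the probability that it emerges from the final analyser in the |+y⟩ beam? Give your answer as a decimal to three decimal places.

0.154

First analyser (S_x): P(|+x⟩) = |⟨+x|ψ⟩|² = 16/52.
After stage 1 the state is |+x⟩; P(|+y⟩) = |⟨+y|+x⟩|² = 1/2.
Joint probability = 16/52 × 1/2 = 0.154.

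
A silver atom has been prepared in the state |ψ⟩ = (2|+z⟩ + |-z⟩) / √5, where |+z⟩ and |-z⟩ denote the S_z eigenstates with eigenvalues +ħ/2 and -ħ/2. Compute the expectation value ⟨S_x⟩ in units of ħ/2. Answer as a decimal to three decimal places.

⟨σ_x⟩ = 2 Re(a* b)/(|a|²+|b|²) with a = 2, b = 1.
a* b = 2, so ⟨σ_x⟩ = 4/5.
⟨S_x⟩ = (ħ/2)·⟨σ_x⟩.

0.800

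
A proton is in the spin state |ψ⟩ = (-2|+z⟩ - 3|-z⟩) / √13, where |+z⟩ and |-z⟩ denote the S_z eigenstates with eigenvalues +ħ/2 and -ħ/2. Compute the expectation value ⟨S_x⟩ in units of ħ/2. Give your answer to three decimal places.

0.923

⟨σ_x⟩ = 2 Re(a* b)/(|a|²+|b|²) with a = -2, b = -3.
a* b = 6, so ⟨σ_x⟩ = 12/13.
⟨S_x⟩ = (ħ/2)·⟨σ_x⟩.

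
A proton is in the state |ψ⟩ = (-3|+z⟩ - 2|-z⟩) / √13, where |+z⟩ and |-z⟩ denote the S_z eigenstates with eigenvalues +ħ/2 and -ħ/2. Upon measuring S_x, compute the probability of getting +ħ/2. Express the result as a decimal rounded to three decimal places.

0.962

|+x⟩ = (|+z⟩ + |-z⟩)/√2, so ⟨+x|ψ⟩ = (-5) / (√2·√13).
P = |-5|² / 26 = 25/26.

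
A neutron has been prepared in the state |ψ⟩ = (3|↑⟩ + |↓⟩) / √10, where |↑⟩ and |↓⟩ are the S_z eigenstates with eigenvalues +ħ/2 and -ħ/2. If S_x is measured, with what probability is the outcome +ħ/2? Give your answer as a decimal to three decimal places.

0.800

|+x⟩ = (|↑⟩ + |↓⟩)/√2, so ⟨+x|ψ⟩ = (4) / (√2·√10).
P = |4|² / 20 = 16/20.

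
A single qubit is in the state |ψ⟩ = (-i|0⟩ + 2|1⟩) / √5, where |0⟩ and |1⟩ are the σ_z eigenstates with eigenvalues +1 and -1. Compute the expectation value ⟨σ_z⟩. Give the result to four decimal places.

⟨σ_z⟩ = |a|² - |b|² divided by |a|²+|b|², with a, b the |0⟩, |1⟩ amplitudes.
= (1 - 4)/5 = -3/5.

-0.6000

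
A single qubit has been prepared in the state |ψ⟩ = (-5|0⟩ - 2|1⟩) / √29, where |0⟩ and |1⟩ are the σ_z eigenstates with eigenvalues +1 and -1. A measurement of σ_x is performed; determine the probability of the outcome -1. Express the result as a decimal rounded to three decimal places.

|-x⟩ = (|0⟩ - |1⟩)/√2, so ⟨-x|ψ⟩ = (-3) / (√2·√29).
P = |-3|² / 58 = 9/58.

0.155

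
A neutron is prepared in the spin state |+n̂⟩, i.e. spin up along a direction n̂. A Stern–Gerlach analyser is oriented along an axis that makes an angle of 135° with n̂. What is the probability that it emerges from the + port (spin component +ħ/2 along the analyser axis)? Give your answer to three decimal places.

For spin-½, the probability of finding spin-up along an axis at angle θ to the initial spin direction is cos²(θ/2); spin-down is sin²(θ/2).
θ = 135°, so P = cos²(67.5°) ≈ 0.146.

0.146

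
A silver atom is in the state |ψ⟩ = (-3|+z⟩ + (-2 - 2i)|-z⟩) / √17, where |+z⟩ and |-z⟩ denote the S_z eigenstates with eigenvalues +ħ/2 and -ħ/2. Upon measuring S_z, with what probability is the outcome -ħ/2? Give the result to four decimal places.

0.4706

The -ħ/2 outcome corresponds to |-z⟩. Its amplitude in |ψ⟩ is (-2 - 2i)/√17.
P = |-2 - 2i|² / 17 = 8/17.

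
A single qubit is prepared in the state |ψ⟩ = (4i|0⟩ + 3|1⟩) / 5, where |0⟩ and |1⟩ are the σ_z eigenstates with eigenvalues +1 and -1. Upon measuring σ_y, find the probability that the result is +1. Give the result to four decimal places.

|+y⟩ = (|0⟩ + i|1⟩)/√2, so ⟨+y|ψ⟩ = (i) / (√2·5).
P = |i|² / 50 = 1/50.

0.0200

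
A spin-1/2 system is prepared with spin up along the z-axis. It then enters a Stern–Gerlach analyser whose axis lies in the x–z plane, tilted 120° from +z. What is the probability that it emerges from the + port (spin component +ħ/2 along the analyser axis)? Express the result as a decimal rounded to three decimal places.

0.250

For spin-½, the probability of finding spin-up along an axis at angle θ to the initial spin direction is cos²(θ/2); spin-down is sin²(θ/2).
θ = 120°, so P = cos²(60°) ≈ 0.250.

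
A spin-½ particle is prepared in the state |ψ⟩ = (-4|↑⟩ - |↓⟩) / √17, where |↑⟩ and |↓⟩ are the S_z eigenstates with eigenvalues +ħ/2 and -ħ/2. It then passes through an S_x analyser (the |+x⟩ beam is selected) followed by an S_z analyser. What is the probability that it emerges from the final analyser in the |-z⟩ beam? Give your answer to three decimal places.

First analyser (S_x): P(|+x⟩) = |⟨+x|ψ⟩|² = 25/34.
After stage 1 the state is |+x⟩; P(|-z⟩) = |⟨-z|+x⟩|² = 1/2.
Joint probability = 25/34 × 1/2 = 0.368.

0.368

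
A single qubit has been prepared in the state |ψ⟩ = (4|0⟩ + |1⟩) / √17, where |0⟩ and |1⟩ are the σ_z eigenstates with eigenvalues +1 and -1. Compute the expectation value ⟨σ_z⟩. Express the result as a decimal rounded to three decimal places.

⟨σ_z⟩ = |a|² - |b|² divided by |a|²+|b|², with a, b the |0⟩, |1⟩ amplitudes.
= (16 - 1)/17 = 15/17.

0.882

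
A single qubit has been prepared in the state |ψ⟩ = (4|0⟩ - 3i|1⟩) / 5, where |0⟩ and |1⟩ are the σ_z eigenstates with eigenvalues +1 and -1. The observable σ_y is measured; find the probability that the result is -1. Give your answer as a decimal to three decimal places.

|-y⟩ = (|0⟩ - i|1⟩)/√2, so ⟨-y|ψ⟩ = (7) / (√2·5).
P = |7|² / 50 = 49/50.

0.980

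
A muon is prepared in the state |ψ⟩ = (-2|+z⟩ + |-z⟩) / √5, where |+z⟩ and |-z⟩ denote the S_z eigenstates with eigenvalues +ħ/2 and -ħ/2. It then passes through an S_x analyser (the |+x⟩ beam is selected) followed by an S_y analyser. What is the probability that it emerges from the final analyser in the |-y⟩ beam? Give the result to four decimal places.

First analyser (S_x): P(|+x⟩) = |⟨+x|ψ⟩|² = 1/10.
After stage 1 the state is |+x⟩; P(|-y⟩) = |⟨-y|+x⟩|² = 1/2.
Joint probability = 1/10 × 1/2 = 0.0500.

0.0500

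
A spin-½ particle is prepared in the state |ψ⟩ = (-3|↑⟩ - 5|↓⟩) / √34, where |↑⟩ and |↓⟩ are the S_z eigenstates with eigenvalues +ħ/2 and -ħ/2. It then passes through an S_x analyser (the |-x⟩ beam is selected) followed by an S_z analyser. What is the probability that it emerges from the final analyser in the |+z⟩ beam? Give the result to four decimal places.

First analyser (S_x): P(|-x⟩) = |⟨-x|ψ⟩|² = 4/68.
After stage 1 the state is |-x⟩; P(|+z⟩) = |⟨+z|-x⟩|² = 1/2.
Joint probability = 4/68 × 1/2 = 0.0294.

0.0294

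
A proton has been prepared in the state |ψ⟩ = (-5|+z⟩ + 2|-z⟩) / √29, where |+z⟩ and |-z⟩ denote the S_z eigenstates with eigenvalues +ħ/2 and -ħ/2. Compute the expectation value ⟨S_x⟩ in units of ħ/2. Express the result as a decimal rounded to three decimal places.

-0.690

⟨σ_x⟩ = 2 Re(a* b)/(|a|²+|b|²) with a = -5, b = 2.
a* b = -10, so ⟨σ_x⟩ = -20/29.
⟨S_x⟩ = (ħ/2)·⟨σ_x⟩.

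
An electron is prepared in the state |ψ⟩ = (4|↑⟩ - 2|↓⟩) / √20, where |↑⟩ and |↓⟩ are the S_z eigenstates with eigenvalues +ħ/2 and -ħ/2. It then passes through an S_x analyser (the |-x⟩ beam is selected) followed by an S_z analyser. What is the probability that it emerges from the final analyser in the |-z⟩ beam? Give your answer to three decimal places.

First analyser (S_x): P(|-x⟩) = |⟨-x|ψ⟩|² = 36/40.
After stage 1 the state is |-x⟩; P(|-z⟩) = |⟨-z|-x⟩|² = 1/2.
Joint probability = 36/40 × 1/2 = 0.450.

0.450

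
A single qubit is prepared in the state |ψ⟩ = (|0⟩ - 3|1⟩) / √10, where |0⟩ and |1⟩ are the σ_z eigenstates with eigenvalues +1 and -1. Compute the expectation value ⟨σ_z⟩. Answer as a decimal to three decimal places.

⟨σ_z⟩ = |a|² - |b|² divided by |a|²+|b|², with a, b the |0⟩, |1⟩ amplitudes.
= (1 - 9)/10 = -8/10.

-0.800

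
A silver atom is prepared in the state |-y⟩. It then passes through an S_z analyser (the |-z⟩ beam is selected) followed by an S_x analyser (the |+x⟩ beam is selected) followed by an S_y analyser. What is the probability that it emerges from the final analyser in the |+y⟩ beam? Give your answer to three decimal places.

0.125

First analyser (S_z): from |-y⟩, P(|-z⟩) = 1/2.
After stage 1 the state is |-z⟩; P(|+x⟩) = |⟨+x|-z⟩|² = 1/2.
After stage 2 the state is |+x⟩; P(|+y⟩) = |⟨+y|+x⟩|² = 1/2.
Joint probability = 1/2 × 1/2 × 1/2 = 0.125.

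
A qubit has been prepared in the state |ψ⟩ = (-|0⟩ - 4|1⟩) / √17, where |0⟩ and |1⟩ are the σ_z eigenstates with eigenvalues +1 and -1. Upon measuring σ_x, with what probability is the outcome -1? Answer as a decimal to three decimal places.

|-x⟩ = (|0⟩ - |1⟩)/√2, so ⟨-x|ψ⟩ = (3) / (√2·√17).
P = |3|² / 34 = 9/34.

0.265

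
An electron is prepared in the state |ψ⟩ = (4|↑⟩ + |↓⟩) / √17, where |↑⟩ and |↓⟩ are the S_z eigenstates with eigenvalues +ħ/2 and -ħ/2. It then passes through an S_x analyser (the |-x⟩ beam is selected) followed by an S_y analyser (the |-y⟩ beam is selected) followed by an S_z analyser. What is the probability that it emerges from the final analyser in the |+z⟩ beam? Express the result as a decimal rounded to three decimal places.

First analyser (S_x): P(|-x⟩) = |⟨-x|ψ⟩|² = 9/34.
After stage 1 the state is |-x⟩; P(|-y⟩) = |⟨-y|-x⟩|² = 1/2.
After stage 2 the state is |-y⟩; P(|+z⟩) = |⟨+z|-y⟩|² = 1/2.
Joint probability = 9/34 × 1/2 × 1/2 = 0.066.

0.066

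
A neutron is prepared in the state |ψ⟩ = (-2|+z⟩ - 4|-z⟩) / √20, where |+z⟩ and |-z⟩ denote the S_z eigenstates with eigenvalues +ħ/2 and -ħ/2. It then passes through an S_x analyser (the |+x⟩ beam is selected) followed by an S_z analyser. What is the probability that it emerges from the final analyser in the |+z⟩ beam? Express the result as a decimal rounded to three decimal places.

First analyser (S_x): P(|+x⟩) = |⟨+x|ψ⟩|² = 36/40.
After stage 1 the state is |+x⟩; P(|+z⟩) = |⟨+z|+x⟩|² = 1/2.
Joint probability = 36/40 × 1/2 = 0.450.

0.450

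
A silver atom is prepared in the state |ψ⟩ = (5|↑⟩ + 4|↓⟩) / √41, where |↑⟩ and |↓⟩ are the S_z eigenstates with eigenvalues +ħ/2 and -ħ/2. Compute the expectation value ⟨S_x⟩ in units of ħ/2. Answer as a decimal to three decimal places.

0.976

⟨σ_x⟩ = 2 Re(a* b)/(|a|²+|b|²) with a = 5, b = 4.
a* b = 20, so ⟨σ_x⟩ = 40/41.
⟨S_x⟩ = (ħ/2)·⟨σ_x⟩.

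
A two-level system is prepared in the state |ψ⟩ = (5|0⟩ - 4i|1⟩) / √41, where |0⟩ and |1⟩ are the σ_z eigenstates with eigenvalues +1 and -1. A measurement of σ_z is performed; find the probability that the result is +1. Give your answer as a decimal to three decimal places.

The +1 outcome corresponds to |0⟩. Its amplitude in |ψ⟩ is 5/√41.
P = |5|² / 41 = 25/41.

0.610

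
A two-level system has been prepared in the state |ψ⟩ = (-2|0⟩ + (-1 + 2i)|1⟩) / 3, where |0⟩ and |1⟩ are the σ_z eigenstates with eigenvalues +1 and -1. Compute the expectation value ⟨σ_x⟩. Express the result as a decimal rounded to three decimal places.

⟨σ_x⟩ = 2 Re(a* b)/(|a|²+|b|²) with a = -2, b = (-1 + 2i).
a* b = (2 - 4i), so ⟨σ_x⟩ = 4/9.

0.444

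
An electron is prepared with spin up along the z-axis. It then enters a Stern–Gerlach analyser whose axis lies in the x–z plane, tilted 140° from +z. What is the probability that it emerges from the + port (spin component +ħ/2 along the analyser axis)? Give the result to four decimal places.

For spin-½, the probability of finding spin-up along an axis at angle θ to the initial spin direction is cos²(θ/2); spin-down is sin²(θ/2).
θ = 140°, so P = cos²(70°) ≈ 0.1170.

0.1170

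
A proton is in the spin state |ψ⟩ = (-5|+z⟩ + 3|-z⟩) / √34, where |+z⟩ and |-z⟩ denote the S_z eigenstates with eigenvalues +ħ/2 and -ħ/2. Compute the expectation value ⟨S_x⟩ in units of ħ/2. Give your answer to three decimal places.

-0.882

⟨σ_x⟩ = 2 Re(a* b)/(|a|²+|b|²) with a = -5, b = 3.
a* b = -15, so ⟨σ_x⟩ = -30/34.
⟨S_x⟩ = (ħ/2)·⟨σ_x⟩.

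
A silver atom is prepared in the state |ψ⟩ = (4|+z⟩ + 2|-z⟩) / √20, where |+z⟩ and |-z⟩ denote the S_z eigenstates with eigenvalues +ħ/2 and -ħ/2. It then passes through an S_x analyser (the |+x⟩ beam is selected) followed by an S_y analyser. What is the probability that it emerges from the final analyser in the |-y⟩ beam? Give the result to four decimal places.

First analyser (S_x): P(|+x⟩) = |⟨+x|ψ⟩|² = 36/40.
After stage 1 the state is |+x⟩; P(|-y⟩) = |⟨-y|+x⟩|² = 1/2.
Joint probability = 36/40 × 1/2 = 0.4500.

0.4500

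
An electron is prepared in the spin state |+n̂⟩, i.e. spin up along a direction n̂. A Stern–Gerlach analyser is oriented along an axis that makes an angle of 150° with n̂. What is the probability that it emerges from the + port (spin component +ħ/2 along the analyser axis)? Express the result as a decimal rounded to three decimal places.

For spin-½, the probability of finding spin-up along an axis at angle θ to the initial spin direction is cos²(θ/2); spin-down is sin²(θ/2).
θ = 150°, so P = cos²(75°) ≈ 0.067.

0.067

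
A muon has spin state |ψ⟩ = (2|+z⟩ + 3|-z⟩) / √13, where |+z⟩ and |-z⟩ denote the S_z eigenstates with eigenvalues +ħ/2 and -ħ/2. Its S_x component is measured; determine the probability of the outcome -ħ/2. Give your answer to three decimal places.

0.038

|-x⟩ = (|+z⟩ - |-z⟩)/√2, so ⟨-x|ψ⟩ = (-1) / (√2·√13).
P = |-1|² / 26 = 1/26.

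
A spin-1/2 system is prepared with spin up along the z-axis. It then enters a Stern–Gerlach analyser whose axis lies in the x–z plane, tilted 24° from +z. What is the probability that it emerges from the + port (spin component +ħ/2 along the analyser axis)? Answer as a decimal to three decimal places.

For spin-½, the probability of finding spin-up along an axis at angle θ to the initial spin direction is cos²(θ/2); spin-down is sin²(θ/2).
θ = 24°, so P = cos²(12°) ≈ 0.957.

0.957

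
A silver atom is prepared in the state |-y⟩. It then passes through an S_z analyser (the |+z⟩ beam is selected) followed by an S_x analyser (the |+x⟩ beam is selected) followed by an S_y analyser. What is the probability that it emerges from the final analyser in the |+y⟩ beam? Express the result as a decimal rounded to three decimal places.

0.125

First analyser (S_z): from |-y⟩, P(|+z⟩) = 1/2.
After stage 1 the state is |+z⟩; P(|+x⟩) = |⟨+x|+z⟩|² = 1/2.
After stage 2 the state is |+x⟩; P(|+y⟩) = |⟨+y|+x⟩|² = 1/2.
Joint probability = 1/2 × 1/2 × 1/2 = 0.125.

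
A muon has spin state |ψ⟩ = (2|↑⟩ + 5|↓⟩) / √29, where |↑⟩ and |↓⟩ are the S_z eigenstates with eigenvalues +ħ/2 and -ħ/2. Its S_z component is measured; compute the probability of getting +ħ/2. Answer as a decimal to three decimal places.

The +ħ/2 outcome corresponds to |↑⟩. Its amplitude in |ψ⟩ is 2/√29.
P = |2|² / 29 = 4/29.

0.138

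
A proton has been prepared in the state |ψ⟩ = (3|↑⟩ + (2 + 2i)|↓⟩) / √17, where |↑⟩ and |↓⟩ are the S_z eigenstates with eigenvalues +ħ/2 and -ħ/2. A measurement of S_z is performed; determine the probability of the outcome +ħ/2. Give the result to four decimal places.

0.5294

The +ħ/2 outcome corresponds to |↑⟩. Its amplitude in |ψ⟩ is 3/√17.
P = |3|² / 17 = 9/17.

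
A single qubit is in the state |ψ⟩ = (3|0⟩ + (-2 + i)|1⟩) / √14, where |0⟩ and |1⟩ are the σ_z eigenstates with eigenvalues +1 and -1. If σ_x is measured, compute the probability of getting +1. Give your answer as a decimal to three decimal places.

0.071

|+x⟩ = (|0⟩ + |1⟩)/√2, so ⟨+x|ψ⟩ = (1 + i) / (√2·√14).
P = |1 + i|² / 28 = 2/28.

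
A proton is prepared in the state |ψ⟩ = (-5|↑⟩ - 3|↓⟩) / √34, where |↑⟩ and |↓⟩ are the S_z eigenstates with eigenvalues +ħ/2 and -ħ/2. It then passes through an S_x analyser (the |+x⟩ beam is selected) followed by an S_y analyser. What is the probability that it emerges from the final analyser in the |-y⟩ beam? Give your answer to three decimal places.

0.471

First analyser (S_x): P(|+x⟩) = |⟨+x|ψ⟩|² = 64/68.
After stage 1 the state is |+x⟩; P(|-y⟩) = |⟨-y|+x⟩|² = 1/2.
Joint probability = 64/68 × 1/2 = 0.471.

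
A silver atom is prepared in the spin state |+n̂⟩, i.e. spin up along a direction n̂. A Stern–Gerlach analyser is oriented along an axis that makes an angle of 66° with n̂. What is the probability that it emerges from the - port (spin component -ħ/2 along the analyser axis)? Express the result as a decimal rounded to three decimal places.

0.297

For spin-½, the probability of finding spin-up along an axis at angle θ to the initial spin direction is cos²(θ/2); spin-down is sin²(θ/2).
θ = 66°, so P = sin²(33°) ≈ 0.297.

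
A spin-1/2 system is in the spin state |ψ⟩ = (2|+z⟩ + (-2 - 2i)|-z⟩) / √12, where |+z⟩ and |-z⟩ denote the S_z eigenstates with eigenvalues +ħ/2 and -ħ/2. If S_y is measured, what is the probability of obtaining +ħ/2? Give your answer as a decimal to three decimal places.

|+y⟩ = (|+z⟩ + i|-z⟩)/√2, so ⟨+y|ψ⟩ = (2i) / (√2·√12).
P = |2i|² / 24 = 4/24.

0.167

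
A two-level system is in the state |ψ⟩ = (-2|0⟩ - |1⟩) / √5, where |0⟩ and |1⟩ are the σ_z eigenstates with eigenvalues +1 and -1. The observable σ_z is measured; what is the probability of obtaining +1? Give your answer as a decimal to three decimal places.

0.800

The +1 outcome corresponds to |0⟩. Its amplitude in |ψ⟩ is -2/√5.
P = |-2|² / 5 = 4/5.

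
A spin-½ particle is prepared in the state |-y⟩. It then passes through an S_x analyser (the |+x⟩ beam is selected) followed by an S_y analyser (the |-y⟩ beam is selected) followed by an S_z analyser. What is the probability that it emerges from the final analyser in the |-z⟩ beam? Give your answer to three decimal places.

First analyser (S_x): from |-y⟩, P(|+x⟩) = 1/2.
After stage 1 the state is |+x⟩; P(|-y⟩) = |⟨-y|+x⟩|² = 1/2.
After stage 2 the state is |-y⟩; P(|-z⟩) = |⟨-z|-y⟩|² = 1/2.
Joint probability = 1/2 × 1/2 × 1/2 = 0.125.

0.125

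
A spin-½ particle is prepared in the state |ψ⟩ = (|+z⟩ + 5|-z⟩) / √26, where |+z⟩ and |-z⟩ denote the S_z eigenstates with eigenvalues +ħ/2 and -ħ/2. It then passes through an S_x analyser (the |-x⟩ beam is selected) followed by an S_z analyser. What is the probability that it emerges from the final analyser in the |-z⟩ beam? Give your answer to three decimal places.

0.154

First analyser (S_x): P(|-x⟩) = |⟨-x|ψ⟩|² = 16/52.
After stage 1 the state is |-x⟩; P(|-z⟩) = |⟨-z|-x⟩|² = 1/2.
Joint probability = 16/52 × 1/2 = 0.154.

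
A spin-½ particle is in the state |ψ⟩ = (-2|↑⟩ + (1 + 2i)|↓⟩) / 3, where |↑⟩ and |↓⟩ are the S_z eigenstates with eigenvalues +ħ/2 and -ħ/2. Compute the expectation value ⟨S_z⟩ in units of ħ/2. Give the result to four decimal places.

-0.1111

⟨σ_z⟩ = |a|² - |b|² divided by |a|²+|b|², with a, b the |↑⟩, |↓⟩ amplitudes.
= (4 - 5)/9 = -1/9.
⟨S_z⟩ = (ħ/2)·⟨σ_z⟩.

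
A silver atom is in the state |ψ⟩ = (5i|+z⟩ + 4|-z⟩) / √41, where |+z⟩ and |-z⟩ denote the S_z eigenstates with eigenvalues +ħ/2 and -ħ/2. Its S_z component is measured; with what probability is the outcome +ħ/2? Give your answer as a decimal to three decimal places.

The +ħ/2 outcome corresponds to |+z⟩. Its amplitude in |ψ⟩ is 5i/√41.
P = |5i|² / 41 = 25/41.

0.610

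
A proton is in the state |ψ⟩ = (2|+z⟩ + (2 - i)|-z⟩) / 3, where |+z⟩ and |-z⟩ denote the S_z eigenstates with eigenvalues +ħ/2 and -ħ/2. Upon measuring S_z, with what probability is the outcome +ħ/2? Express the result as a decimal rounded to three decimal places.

The +ħ/2 outcome corresponds to |+z⟩. Its amplitude in |ψ⟩ is 2/3.
P = |2|² / 9 = 4/9.

0.444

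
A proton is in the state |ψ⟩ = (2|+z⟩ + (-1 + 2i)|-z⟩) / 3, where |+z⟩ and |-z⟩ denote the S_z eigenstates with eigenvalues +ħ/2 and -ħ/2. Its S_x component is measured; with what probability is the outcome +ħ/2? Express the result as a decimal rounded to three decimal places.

0.278

|+x⟩ = (|+z⟩ + |-z⟩)/√2, so ⟨+x|ψ⟩ = (1 + 2i) / (√2·3).
P = |1 + 2i|² / 18 = 5/18.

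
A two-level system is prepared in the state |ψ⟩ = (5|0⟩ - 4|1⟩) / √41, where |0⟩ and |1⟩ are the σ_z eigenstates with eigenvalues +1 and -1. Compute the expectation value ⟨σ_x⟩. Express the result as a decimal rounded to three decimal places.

⟨σ_x⟩ = 2 Re(a* b)/(|a|²+|b|²) with a = 5, b = -4.
a* b = -20, so ⟨σ_x⟩ = -40/41.

-0.976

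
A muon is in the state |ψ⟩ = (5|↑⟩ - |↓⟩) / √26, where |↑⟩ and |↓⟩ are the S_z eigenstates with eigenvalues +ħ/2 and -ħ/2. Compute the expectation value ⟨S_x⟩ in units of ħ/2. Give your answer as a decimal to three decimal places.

-0.385

⟨σ_x⟩ = 2 Re(a* b)/(|a|²+|b|²) with a = 5, b = -1.
a* b = -5, so ⟨σ_x⟩ = -10/26.
⟨S_x⟩ = (ħ/2)·⟨σ_x⟩.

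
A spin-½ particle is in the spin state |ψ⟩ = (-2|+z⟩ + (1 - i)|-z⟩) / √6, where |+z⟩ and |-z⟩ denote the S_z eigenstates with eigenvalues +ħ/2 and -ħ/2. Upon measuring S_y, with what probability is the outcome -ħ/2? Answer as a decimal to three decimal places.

|-y⟩ = (|+z⟩ - i|-z⟩)/√2, so ⟨-y|ψ⟩ = (-1 + i) / (√2·√6).
P = |-1 + i|² / 12 = 2/12.

0.167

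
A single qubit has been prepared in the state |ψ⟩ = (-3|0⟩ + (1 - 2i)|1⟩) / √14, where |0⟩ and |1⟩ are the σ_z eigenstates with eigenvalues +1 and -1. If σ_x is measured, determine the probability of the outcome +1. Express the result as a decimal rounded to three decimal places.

0.286

|+x⟩ = (|0⟩ + |1⟩)/√2, so ⟨+x|ψ⟩ = (-2 - 2i) / (√2·√14).
P = |-2 - 2i|² / 28 = 8/28.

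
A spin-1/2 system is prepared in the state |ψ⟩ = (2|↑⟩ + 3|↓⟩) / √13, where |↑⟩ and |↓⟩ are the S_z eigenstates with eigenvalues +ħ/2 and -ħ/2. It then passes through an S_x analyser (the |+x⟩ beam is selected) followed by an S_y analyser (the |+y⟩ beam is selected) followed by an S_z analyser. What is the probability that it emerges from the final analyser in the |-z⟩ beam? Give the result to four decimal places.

First analyser (S_x): P(|+x⟩) = |⟨+x|ψ⟩|² = 25/26.
After stage 1 the state is |+x⟩; P(|+y⟩) = |⟨+y|+x⟩|² = 1/2.
After stage 2 the state is |+y⟩; P(|-z⟩) = |⟨-z|+y⟩|² = 1/2.
Joint probability = 25/26 × 1/2 × 1/2 = 0.2404.

0.2404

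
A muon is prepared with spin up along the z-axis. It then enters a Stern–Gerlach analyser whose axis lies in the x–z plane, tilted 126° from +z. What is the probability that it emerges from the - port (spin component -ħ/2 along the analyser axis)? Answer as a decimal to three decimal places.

For spin-½, the probability of finding spin-up along an axis at angle θ to the initial spin direction is cos²(θ/2); spin-down is sin²(θ/2).
θ = 126°, so P = sin²(63°) ≈ 0.794.

0.794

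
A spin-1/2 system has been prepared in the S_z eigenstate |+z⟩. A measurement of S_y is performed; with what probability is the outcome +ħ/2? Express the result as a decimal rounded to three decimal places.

In the S_z basis, |+z⟩ = |↑⟩ and |+y⟩ = (|↑⟩ + i|↓⟩)/√2.
|⟨+y|+z⟩|² = 1/2.

0.500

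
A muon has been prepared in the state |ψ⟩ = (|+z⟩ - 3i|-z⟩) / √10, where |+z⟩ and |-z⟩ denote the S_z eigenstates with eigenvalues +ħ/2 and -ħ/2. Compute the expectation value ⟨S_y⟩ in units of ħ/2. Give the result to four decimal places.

-0.6000

⟨σ_y⟩ = 2 Im(a* b)/(|a|²+|b|²) with a = 1, b = -3i.
a* b = -3i, so ⟨σ_y⟩ = -6/10.
⟨S_y⟩ = (ħ/2)·⟨σ_y⟩.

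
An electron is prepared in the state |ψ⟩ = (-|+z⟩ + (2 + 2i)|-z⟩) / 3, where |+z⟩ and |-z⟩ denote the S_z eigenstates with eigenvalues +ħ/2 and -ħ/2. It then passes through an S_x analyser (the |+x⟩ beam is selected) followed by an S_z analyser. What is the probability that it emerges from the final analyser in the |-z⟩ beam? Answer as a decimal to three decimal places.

0.139

First analyser (S_x): P(|+x⟩) = |⟨+x|ψ⟩|² = 5/18.
After stage 1 the state is |+x⟩; P(|-z⟩) = |⟨-z|+x⟩|² = 1/2.
Joint probability = 5/18 × 1/2 = 0.139.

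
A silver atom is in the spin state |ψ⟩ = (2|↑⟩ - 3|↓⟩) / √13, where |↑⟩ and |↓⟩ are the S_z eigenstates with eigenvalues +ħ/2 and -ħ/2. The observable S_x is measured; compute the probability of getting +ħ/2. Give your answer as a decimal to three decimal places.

|+x⟩ = (|↑⟩ + |↓⟩)/√2, so ⟨+x|ψ⟩ = (-1) / (√2·√13).
P = |-1|² / 26 = 1/26.

0.038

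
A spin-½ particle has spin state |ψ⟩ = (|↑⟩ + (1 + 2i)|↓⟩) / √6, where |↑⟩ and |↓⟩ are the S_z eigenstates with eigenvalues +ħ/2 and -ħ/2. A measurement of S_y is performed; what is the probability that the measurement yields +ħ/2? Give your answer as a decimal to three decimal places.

|+y⟩ = (|↑⟩ + i|↓⟩)/√2, so ⟨+y|ψ⟩ = (3 - i) / (√2·√6).
P = |3 - i|² / 12 = 10/12.

0.833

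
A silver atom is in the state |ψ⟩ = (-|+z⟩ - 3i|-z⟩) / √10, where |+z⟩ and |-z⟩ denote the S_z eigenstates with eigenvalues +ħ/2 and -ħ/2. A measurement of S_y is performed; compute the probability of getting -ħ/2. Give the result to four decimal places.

0.2000

|-y⟩ = (|+z⟩ - i|-z⟩)/√2, so ⟨-y|ψ⟩ = (2) / (√2·√10).
P = |2|² / 20 = 4/20.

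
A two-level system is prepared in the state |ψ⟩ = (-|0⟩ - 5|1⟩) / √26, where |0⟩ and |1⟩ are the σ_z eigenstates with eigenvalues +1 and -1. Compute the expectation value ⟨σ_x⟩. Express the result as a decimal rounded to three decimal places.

0.385

⟨σ_x⟩ = 2 Re(a* b)/(|a|²+|b|²) with a = -1, b = -5.
a* b = 5, so ⟨σ_x⟩ = 10/26.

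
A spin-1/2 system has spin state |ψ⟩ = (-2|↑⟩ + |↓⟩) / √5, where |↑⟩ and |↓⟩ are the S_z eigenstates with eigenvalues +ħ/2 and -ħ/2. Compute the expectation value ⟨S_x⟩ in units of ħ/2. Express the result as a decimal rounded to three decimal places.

-0.800

⟨σ_x⟩ = 2 Re(a* b)/(|a|²+|b|²) with a = -2, b = 1.
a* b = -2, so ⟨σ_x⟩ = -4/5.
⟨S_x⟩ = (ħ/2)·⟨σ_x⟩.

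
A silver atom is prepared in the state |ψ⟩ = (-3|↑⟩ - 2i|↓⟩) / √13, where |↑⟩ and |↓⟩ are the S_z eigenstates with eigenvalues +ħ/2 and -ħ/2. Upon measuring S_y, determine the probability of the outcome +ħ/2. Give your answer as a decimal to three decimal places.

|+y⟩ = (|↑⟩ + i|↓⟩)/√2, so ⟨+y|ψ⟩ = (-5) / (√2·√13).
P = |-5|² / 26 = 25/26.

0.962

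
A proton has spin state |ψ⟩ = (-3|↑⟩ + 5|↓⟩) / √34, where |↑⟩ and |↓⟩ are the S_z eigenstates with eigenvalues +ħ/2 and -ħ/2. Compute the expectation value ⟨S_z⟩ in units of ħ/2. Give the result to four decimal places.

⟨σ_z⟩ = |a|² - |b|² divided by |a|²+|b|², with a, b the |↑⟩, |↓⟩ amplitudes.
= (9 - 25)/34 = -16/34.
⟨S_z⟩ = (ħ/2)·⟨σ_z⟩.

-0.4706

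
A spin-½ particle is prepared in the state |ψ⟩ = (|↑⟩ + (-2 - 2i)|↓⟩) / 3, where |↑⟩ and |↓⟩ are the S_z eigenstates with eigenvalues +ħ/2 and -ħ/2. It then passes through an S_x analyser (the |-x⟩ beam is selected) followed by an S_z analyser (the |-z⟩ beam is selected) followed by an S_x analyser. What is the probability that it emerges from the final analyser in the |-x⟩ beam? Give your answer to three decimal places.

0.181

First analyser (S_x): P(|-x⟩) = |⟨-x|ψ⟩|² = 13/18.
After stage 1 the state is |-x⟩; P(|-z⟩) = |⟨-z|-x⟩|² = 1/2.
After stage 2 the state is |-z⟩; P(|-x⟩) = |⟨-x|-z⟩|² = 1/2.
Joint probability = 13/18 × 1/2 × 1/2 = 0.181.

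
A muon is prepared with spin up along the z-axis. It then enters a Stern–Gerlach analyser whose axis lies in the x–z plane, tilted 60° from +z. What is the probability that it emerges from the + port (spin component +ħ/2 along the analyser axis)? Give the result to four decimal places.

For spin-½, the probability of finding spin-up along an axis at angle θ to the initial spin direction is cos²(θ/2); spin-down is sin²(θ/2).
θ = 60°, so P = cos²(30°) ≈ 0.7500.

0.7500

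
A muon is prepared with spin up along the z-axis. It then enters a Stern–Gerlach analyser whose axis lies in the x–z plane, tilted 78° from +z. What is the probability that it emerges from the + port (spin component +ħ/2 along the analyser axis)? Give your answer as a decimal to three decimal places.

0.604

For spin-½, the probability of finding spin-up along an axis at angle θ to the initial spin direction is cos²(θ/2); spin-down is sin²(θ/2).
θ = 78°, so P = cos²(39°) ≈ 0.604.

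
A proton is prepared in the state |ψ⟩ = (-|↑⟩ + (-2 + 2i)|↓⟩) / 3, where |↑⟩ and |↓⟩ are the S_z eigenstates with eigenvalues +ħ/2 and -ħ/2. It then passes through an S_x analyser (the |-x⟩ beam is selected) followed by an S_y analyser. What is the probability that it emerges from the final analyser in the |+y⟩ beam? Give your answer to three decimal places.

0.139

First analyser (S_x): P(|-x⟩) = |⟨-x|ψ⟩|² = 5/18.
After stage 1 the state is |-x⟩; P(|+y⟩) = |⟨+y|-x⟩|² = 1/2.
Joint probability = 5/18 × 1/2 = 0.139.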